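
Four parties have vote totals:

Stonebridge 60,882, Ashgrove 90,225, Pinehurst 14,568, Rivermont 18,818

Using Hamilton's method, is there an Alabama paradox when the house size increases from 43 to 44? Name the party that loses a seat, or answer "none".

At 43 seats: Stonebridge 14, Ashgrove 21, Pinehurst 4, Rivermont 4.
At 44 seats: Stonebridge 15, Ashgrove 22, Pinehurst 3, Rivermont 4.
Pinehurst drops from 4 to 3.

Pinehurst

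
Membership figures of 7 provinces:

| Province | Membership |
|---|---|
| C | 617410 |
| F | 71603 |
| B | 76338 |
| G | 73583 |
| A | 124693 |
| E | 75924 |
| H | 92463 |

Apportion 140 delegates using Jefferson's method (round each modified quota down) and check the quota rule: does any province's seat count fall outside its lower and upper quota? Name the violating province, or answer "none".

Standard quotas: C 76.357, F 8.855, B 9.441, G 9.100, A 15.421, E 9.390, H 11.435.
Jefferson allocation: C 78, F 9, B 9, G 9, A 15, E 9, H 11.
C has quota 76.357 (lower 76, upper 77) but receives 78 — outside the quota interval.

C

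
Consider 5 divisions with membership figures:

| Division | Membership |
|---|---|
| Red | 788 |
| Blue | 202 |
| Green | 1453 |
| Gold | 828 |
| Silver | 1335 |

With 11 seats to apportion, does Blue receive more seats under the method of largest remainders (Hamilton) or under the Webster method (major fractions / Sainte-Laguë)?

Hamilton: Red 2, Blue 1, Green 3, Gold 2, Silver 3.
Webster: Red 2, Blue 0, Green 4, Gold 2, Silver 3.
Blue gets 1 under Hamilton and 0 under Webster.

Hamilton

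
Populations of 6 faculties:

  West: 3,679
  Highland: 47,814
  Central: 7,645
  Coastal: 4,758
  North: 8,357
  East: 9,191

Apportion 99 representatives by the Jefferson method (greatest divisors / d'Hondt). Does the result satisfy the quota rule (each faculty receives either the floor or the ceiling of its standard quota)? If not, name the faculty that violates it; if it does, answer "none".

Highland

Standard quotas: West 4.472, Highland 58.121, Central 9.293, Coastal 5.784, North 10.158, East 11.172.
Jefferson allocation: West 4, Highland 60, Central 9, Coastal 5, North 10, East 11.
Highland has quota 58.121 (lower 58, upper 59) but receives 60 — outside the quota interval.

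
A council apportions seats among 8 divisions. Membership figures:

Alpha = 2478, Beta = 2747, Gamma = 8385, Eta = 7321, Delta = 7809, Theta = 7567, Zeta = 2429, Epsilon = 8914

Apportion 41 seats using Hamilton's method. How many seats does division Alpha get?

2

Total 47650; standard divisor 47650/41 ≈ 1162.195.
Standard quotas: Alpha 2.1322, Beta 2.3636, Gamma 7.2148, Eta 6.2993, Delta 6.7192, Theta 6.5110, Zeta 2.0900, Epsilon 7.6700.
Lower quotas: Alpha 2, Beta 2, Gamma 7, Eta 6, Delta 6, Theta 6, Zeta 2, Epsilon 7 (sum 38, leaving 3 seats).
Remainders in descending order: Delta 0.7192, Epsilon 0.6700, Theta 0.5110, Beta 0.3636, Eta 0.2993, Gamma 0.2148, Alpha 0.1322, Zeta 0.0900.
Largest remainders: Delta, Epsilon, Theta receive the extra seats.
Alpha receives 2.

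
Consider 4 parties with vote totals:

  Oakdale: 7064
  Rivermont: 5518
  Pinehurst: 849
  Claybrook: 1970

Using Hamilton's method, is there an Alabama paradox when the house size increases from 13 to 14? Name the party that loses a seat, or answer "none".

none

At 13 seats: Oakdale 6, Rivermont 4, Pinehurst 1, Claybrook 2.
At 14 seats: Oakdale 6, Rivermont 5, Pinehurst 1, Claybrook 2.
No party's allocation decreased.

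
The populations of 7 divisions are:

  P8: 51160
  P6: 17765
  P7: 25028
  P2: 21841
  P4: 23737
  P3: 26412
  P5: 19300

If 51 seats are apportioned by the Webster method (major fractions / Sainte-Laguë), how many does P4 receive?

7

Standard divisor 185243/51 ≈ 3632.216; standard quotas: P8 14.085, P6 4.891, P7 6.891, P2 6.013, P4 6.535, P3 7.272, P5 5.314.
Rounding to the nearest integer gives P8 14, P6 5, P7 7, P2 6, P4 7, P3 7, P5 5 — total 51, matching the house size, so no adjustment is needed.
P4 receives 7.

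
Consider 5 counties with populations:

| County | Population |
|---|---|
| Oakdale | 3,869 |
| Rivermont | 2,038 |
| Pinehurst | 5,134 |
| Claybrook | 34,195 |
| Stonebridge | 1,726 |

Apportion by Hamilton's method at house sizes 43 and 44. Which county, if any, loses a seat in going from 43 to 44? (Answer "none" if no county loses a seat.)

At 43 seats: Oakdale 3, Rivermont 2, Pinehurst 5, Claybrook 31, Stonebridge 2.
At 44 seats: Oakdale 4, Rivermont 2, Pinehurst 5, Claybrook 32, Stonebridge 1.
Stonebridge drops from 2 to 1.

Stonebridge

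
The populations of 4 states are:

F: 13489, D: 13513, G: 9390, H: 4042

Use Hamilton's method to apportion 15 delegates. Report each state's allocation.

F 5, D 5, G 3, H 2

Total 40434; standard divisor 40434/15 ≈ 2695.6.
Standard quotas: F 5.0041, D 5.0130, G 3.4835, H 1.4995.
Lower quotas: F 5, D 5, G 3, H 1 (sum 14, leaving 1 seat).
Remainders in descending order: H 0.4995, G 0.4835, D 0.0130, F 0.0041.
Largest remainder: H receives the extra seat.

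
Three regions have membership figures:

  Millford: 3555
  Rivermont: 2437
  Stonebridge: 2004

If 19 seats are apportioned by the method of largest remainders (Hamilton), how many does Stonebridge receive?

Total 7996; standard divisor 7996/19 ≈ 420.842.
Standard quotas: Millford 8.447, Rivermont 5.791, Stonebridge 4.762.
Lower quotas: Millford 8, Rivermont 5, Stonebridge 4 (sum 17, leaving 2 seats).
Remainders in descending order: Rivermont 0.791, Stonebridge 0.762, Millford 0.447.
The surplus seats go to Rivermont, Stonebridge.
Stonebridge receives 5.

5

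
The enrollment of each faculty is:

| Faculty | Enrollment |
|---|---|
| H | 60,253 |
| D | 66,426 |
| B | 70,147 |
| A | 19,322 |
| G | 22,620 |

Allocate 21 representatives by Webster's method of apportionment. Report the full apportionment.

H: 5; D: 6; B: 6; A: 2; G: 2

Standard divisor 238768/21 ≈ 11369.905; standard quotas: H 5.299, D 5.842, B 6.170, A 1.699, G 1.989.
Rounding to the nearest integer gives H 5, D 6, B 6, A 2, G 2 — total 21, matching the house size, so no adjustment is needed.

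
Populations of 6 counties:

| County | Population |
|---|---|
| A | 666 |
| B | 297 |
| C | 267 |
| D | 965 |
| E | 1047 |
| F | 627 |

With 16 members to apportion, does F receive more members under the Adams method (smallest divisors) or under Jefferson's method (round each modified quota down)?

Adams: A 3, B 1, C 1, D 4, E 4, F 3.
Jefferson: A 3, B 1, C 1, D 4, E 5, F 2.
F gets 3 under Adams and 2 under Jefferson.

Adams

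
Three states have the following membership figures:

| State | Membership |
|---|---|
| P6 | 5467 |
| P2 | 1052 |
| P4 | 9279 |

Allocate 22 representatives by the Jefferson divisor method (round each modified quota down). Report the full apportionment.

P6 8, P2 1, P4 13

Standard divisor 15798/22 ≈ 718.091; standard quotas: P6 7.613, P2 1.465, P4 12.922.
Rounding down gives 7, 1, 12 = 20 seats, so the divisor must be adjusted.
With modified divisor 670: modified quotas P6 8.160, P2 1.570, P4 13.849.
Rounding down: P6 8, P2 1, P4 13 (total 22).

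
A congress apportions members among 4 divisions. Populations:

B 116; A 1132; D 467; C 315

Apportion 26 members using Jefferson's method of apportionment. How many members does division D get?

Standard divisor 2030/26 ≈ 78.077; standard quotas: B 1.486, A 14.499, D 5.981, C 4.034.
Rounding down gives 1, 14, 5, 4 = 24 seats, so the divisor must be adjusted.
With modified divisor 73: modified quotas B 1.589, A 15.507, D 6.397, C 4.315.
Rounding down: B 1, A 15, D 6, C 4 (total 26).
D receives 6.

6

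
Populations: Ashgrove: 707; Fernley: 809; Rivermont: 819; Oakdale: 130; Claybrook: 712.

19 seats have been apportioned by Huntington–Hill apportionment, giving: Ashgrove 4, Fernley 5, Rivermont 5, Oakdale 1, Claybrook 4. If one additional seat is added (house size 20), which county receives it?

Claybrook

Priority for the next seat is population ÷ (√(s·(s+1))).
Priorities: Ashgrove 158.090, Fernley 147.703, Rivermont 149.528, Oakdale 91.924, Claybrook 159.208.
Highest priority: Claybrook.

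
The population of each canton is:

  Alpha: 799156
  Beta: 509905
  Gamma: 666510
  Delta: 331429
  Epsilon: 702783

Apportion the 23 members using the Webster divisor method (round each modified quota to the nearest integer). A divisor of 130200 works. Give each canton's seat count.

Alpha=6, Beta=4, Gamma=5, Delta=3, Epsilon=5

With modified divisor 130200: modified quotas Alpha 6.138, Beta 3.916, Gamma 5.119, Delta 2.546, Epsilon 5.398.
Rounding to the nearest integer: Alpha 6, Beta 4, Gamma 5, Delta 3, Epsilon 5 (total 23).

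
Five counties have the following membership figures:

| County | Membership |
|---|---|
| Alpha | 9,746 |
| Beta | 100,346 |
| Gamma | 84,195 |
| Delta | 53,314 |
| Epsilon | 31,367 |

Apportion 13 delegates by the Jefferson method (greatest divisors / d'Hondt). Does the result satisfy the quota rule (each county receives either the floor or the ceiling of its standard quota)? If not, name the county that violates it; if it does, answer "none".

none

Standard quotas: Alpha 0.454, Beta 4.676, Gamma 3.924, Delta 2.484, Epsilon 1.462.
Jefferson allocation: Alpha 0, Beta 5, Gamma 4, Delta 3, Epsilon 1.
Every allocation lies between the lower and upper quota.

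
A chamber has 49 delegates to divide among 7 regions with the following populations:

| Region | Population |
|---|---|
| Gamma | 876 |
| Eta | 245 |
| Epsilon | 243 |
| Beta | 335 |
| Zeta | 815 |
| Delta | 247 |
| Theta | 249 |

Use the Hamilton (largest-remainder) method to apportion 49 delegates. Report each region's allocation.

The standard divisor is 3010/49 ≈ 61.429.
Standard quotas: Gamma 14.260, Eta 3.988, Epsilon 3.956, Beta 5.453, Zeta 13.267, Delta 4.021, Theta 4.053.
Lower quotas: Gamma 14, Eta 3, Epsilon 3, Beta 5, Zeta 13, Delta 4, Theta 4 (sum 46, leaving 3 seats).
Remainders in descending order: Eta 0.988, Epsilon 0.956, Beta 0.453, Zeta 0.267, Gamma 0.260, Theta 0.053, Delta 0.021.
The surplus seats go to Eta, Epsilon, Beta.

Gamma 14; Eta 4; Epsilon 4; Beta 6; Zeta 13; Delta 4; Theta 4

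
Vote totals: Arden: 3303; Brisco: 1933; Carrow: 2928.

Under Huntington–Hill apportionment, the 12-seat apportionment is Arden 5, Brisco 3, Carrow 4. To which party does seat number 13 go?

Carrow

Priority for the next seat is population ÷ (√(s·(s+1))).
Priorities: Arden 603.043, Brisco 558.009, Carrow 654.721.
Highest priority: Carrow.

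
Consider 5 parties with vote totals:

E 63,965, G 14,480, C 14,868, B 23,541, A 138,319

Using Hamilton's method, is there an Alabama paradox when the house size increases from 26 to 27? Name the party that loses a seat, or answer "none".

At 26 seats: E 7, G 1, C 2, B 2, A 14.
At 27 seats: E 7, G 1, C 2, B 2, A 15.
No party's allocation decreased.

none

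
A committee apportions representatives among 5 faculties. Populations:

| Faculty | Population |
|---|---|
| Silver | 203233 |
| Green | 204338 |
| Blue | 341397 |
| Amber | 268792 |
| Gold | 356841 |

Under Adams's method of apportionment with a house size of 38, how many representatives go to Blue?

9

Standard divisor 1374601/38 ≈ 36173.711; standard quotas: Silver 5.618, Green 5.649, Blue 9.438, Amber 7.431, Gold 9.865.
Rounding up gives 6, 6, 10, 8, 10 = 40 seats, so the divisor must be adjusted.
With modified divisor 39000: modified quotas Silver 5.211, Green 5.239, Blue 8.754, Amber 6.892, Gold 9.150.
Rounding up: Silver 6, Green 6, Blue 9, Amber 7, Gold 10 (total 38).
Blue receives 9.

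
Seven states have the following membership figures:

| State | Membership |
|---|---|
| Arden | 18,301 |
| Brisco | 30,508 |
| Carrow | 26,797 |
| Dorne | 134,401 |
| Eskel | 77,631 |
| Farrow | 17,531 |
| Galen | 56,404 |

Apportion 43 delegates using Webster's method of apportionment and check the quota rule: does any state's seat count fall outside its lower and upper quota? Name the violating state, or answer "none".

Standard quotas: Arden 2.176, Brisco 3.628, Carrow 3.187, Dorne 15.984, Eskel 9.232, Farrow 2.085, Galen 6.708.
Webster allocation: Arden 2, Brisco 4, Carrow 3, Dorne 16, Eskel 9, Farrow 2, Galen 7.
Every allocation lies between the lower and upper quota.

none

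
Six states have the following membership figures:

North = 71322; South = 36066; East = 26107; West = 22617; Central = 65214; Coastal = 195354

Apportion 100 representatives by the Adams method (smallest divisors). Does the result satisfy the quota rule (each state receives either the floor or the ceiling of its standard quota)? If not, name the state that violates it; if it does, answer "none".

Standard quotas: North 17.117, South 8.656, East 6.265, West 5.428, Central 15.651, Coastal 46.883.
Adams allocation: North 17, South 9, East 7, West 6, Central 16, Coastal 45.
Coastal has quota 46.883 (lower 46, upper 47) but receives 45 — outside the quota interval.

Coastal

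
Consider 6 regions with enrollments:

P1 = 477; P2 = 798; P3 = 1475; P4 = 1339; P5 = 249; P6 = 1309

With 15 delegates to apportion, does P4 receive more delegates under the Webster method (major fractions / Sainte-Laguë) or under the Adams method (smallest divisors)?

Webster: P1 1, P2 2, P3 4, P4 4, P5 1, P6 3.
Adams: P1 2, P2 2, P3 4, P4 3, P5 1, P6 3.
P4 gets 4 under Webster and 3 under Adams.

Webster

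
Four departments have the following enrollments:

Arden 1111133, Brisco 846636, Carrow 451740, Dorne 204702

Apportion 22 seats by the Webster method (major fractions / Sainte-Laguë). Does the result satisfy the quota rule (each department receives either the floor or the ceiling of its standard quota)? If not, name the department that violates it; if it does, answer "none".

Standard quotas: Arden 9.351, Brisco 7.125, Carrow 3.802, Dorne 1.723.
Webster allocation: Arden 9, Brisco 7, Carrow 4, Dorne 2.
Every allocation lies between the lower and upper quota.

none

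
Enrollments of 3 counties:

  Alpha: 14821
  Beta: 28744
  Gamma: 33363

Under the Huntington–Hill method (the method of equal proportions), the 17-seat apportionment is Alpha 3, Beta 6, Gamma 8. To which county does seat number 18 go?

Beta

Priority for the next seat is population ÷ (√(s·(s+1))).
Priorities: Alpha 4278.454, Beta 4435.295, Gamma 3931.867.
Highest priority: Beta.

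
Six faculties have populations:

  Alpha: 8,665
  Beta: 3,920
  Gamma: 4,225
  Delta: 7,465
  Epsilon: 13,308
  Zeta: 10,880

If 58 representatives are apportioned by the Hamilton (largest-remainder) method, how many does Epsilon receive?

Total 48463; standard divisor 48463/58 ≈ 835.569.
Standard quotas: Alpha 10.3702, Beta 4.6914, Gamma 5.0564, Delta 8.9340, Epsilon 15.9269, Zeta 13.0211.
Lower quotas: Alpha 10, Beta 4, Gamma 5, Delta 8, Epsilon 15, Zeta 13 (sum 55, leaving 3 seats).
Remainders in descending order: Delta 0.9340, Epsilon 0.9269, Beta 0.6914, Alpha 0.3702, Gamma 0.0564, Zeta 0.0211.
The surplus seats go to Delta, Epsilon, Beta.
Epsilon receives 16.

16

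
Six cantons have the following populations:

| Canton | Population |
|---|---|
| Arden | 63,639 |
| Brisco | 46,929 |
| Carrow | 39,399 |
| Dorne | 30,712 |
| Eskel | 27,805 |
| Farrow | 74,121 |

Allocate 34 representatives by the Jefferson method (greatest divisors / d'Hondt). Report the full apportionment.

Standard divisor 282605/34 ≈ 8311.912; standard quotas: Arden 7.656, Brisco 5.646, Carrow 4.740, Dorne 3.695, Eskel 3.345, Farrow 8.917.
Rounding down gives 7, 5, 4, 3, 3, 8 = 30 seats, so the divisor must be adjusted.
With modified divisor 7750: modified quotas Arden 8.211, Brisco 6.055, Carrow 5.084, Dorne 3.963, Eskel 3.588, Farrow 9.564.
Rounding down: Arden 8, Brisco 6, Carrow 5, Dorne 3, Eskel 3, Farrow 9 (total 34).

Arden=8; Brisco=6; Carrow=5; Dorne=3; Eskel=3; Farrow=9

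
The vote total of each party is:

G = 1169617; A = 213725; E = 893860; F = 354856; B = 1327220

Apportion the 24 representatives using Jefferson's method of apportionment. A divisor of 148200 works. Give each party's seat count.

G 7, A 1, E 6, F 2, B 8

With modified divisor 148200: modified quotas G 7.892, A 1.442, E 6.031, F 2.394, B 8.956.
Rounding down: G 7, A 1, E 6, F 2, B 8 (total 24).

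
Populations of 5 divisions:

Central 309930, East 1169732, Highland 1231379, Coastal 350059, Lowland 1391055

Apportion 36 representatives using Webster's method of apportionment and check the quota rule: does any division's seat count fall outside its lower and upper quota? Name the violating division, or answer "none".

none

Standard quotas: Central 2.506, East 9.458, Highland 9.957, Coastal 2.831, Lowland 11.248.
Webster allocation: Central 3, East 9, Highland 10, Coastal 3, Lowland 11.
Every allocation lies between the lower and upper quota.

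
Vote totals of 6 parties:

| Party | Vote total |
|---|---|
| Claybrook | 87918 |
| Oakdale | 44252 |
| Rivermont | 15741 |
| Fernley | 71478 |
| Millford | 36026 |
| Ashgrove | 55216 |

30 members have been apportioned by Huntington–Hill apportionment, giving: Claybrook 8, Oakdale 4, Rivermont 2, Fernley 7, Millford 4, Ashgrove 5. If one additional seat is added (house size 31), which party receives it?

Priority for the next seat is population ÷ (√(s·(s+1))).
Priorities: Claybrook 10361.236, Oakdale 9895.048, Rivermont 6426.236, Fernley 9551.650, Millford 8055.658, Ashgrove 10081.016.
Highest priority: Claybrook.

Claybrook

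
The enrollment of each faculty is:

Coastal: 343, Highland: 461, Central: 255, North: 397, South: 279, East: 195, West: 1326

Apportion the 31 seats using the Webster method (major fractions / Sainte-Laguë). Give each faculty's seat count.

Coastal 3, Highland 4, Central 2, North 4, South 3, East 2, West 13

Standard divisor 3256/31 ≈ 105.032; standard quotas: Coastal 3.266, Highland 4.389, Central 2.428, North 3.780, South 2.656, East 1.857, West 12.625.
Rounding to the nearest integer gives Coastal 3, Highland 4, Central 2, North 4, South 3, East 2, West 13 — total 31, matching the house size, so no adjustment is needed.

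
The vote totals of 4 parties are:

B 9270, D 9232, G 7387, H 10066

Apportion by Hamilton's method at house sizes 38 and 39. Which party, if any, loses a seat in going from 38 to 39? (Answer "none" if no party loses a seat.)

none

At 38 seats: B 10, D 10, G 8, H 10.
At 39 seats: B 10, D 10, G 8, H 11.
No party's allocation decreased.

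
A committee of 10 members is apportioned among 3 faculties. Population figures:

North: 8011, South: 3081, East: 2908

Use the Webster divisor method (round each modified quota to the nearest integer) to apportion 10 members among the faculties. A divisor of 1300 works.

With modified divisor 1300: modified quotas North 6.162, South 2.370, East 2.237.
Rounding to the nearest integer: North 6, South 2, East 2 (total 10).

North 6, South 2, East 2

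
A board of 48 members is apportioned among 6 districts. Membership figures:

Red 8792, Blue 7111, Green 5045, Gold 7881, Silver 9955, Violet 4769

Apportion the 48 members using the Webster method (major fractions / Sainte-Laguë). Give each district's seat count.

Standard divisor 43553/48 ≈ 907.354; standard quotas: Red 9.690, Blue 7.837, Green 5.560, Gold 8.686, Silver 10.971, Violet 5.256.
Rounding to the nearest integer gives 10, 8, 6, 9, 11, 5 = 49 seats, so the divisor must be adjusted.
With modified divisor 921: modified quotas Red 9.546, Blue 7.721, Green 5.478, Gold 8.557, Silver 10.809, Violet 5.178.
Rounding to the nearest integer: Red 10, Blue 8, Green 5, Gold 9, Silver 11, Violet 5 (total 48).

Red 10, Blue 8, Green 5, Gold 9, Silver 11, Violet 5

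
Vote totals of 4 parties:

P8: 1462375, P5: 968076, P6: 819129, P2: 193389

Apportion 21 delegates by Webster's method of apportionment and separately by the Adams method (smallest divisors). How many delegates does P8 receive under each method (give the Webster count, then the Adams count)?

9 and 8

Webster: P8 9, P5 6, P6 5, P2 1.
Adams: P8 8, P5 6, P6 5, P2 2.
P8 gets 9 under Webster and 8 under Adams.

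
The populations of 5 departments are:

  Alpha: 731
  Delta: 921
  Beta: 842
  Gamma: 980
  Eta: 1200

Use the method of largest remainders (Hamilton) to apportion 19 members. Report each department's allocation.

Alpha 3, Delta 4, Beta 3, Gamma 4, Eta 5

The standard divisor is 4674/19 = 246.
Standard quotas: Alpha 2.972, Delta 3.744, Beta 3.423, Gamma 3.984, Eta 4.878.
Lower quotas: Alpha 2, Delta 3, Beta 3, Gamma 3, Eta 4 (sum 15, leaving 4 seats).
Remainders in descending order: Gamma 0.984, Alpha 0.972, Eta 0.878, Delta 0.744, Beta 0.423.
Largest remainders: Gamma, Alpha, Eta, Delta receive the extra seats.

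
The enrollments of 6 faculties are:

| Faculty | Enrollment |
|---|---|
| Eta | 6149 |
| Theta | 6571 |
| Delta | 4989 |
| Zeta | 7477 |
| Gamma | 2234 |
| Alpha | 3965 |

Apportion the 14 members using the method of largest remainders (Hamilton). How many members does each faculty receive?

Eta=3; Theta=3; Delta=2; Zeta=3; Gamma=1; Alpha=2

Total 31385; standard divisor 31385/14 ≈ 2241.786.
Standard quotas: Eta 2.7429, Theta 2.9311, Delta 2.2255, Zeta 3.3353, Gamma 0.9965, Alpha 1.7687.
Lower quotas: Eta 2, Theta 2, Delta 2, Zeta 3, Gamma 0, Alpha 1 (sum 10, leaving 4 seats).
Remainders in descending order: Gamma 0.9965, Theta 0.9311, Alpha 0.7687, Eta 0.7429, Zeta 0.3353, Delta 0.2255.
Largest remainders: Gamma, Theta, Alpha, Eta receive the extra seats.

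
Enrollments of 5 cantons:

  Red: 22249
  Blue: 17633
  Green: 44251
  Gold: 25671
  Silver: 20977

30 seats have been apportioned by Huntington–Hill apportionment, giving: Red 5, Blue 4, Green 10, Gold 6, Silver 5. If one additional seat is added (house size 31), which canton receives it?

Green

Priority for the next seat is population ÷ (√(s·(s+1))).
Priorities: Red 4062.093, Blue 3942.859, Green 4219.167, Gold 3961.121, Silver 3829.859.
Highest priority: Green.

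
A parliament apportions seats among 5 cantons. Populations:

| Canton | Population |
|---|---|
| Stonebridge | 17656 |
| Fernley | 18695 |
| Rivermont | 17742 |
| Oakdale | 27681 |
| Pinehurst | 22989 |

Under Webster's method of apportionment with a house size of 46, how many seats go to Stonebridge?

8

Standard divisor 104763/46 ≈ 2277.457; standard quotas: Stonebridge 7.753, Fernley 8.209, Rivermont 7.790, Oakdale 12.154, Pinehurst 10.094.
Rounding to the nearest integer gives Stonebridge 8, Fernley 8, Rivermont 8, Oakdale 12, Pinehurst 10 — total 46, matching the house size, so no adjustment is needed.
Stonebridge receives 8.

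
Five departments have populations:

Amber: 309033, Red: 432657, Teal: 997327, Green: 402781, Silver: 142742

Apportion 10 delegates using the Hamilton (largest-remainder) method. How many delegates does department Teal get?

4

The standard divisor is 2284540/10 = 228454.
Standard quotas: Amber 1.3527, Red 1.8938, Teal 4.3655, Green 1.7631, Silver 0.6248.
Lower quotas: Amber 1, Red 1, Teal 4, Green 1, Silver 0 (sum 7, leaving 3 seats).
Remainders in descending order: Red 0.8938, Green 0.7631, Silver 0.6248, Teal 0.3655, Amber 0.3527.
The surplus seats go to Red, Green, Silver.
Teal receives 4.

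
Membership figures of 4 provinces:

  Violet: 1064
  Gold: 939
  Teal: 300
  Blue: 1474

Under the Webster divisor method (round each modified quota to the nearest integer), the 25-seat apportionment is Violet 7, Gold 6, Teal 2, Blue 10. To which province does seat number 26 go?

Priority for the next seat is population ÷ (current seats + 0.5).
Priorities: Violet 141.867, Gold 144.462, Teal 120.000, Blue 140.381.
Highest priority: Gold.

Gold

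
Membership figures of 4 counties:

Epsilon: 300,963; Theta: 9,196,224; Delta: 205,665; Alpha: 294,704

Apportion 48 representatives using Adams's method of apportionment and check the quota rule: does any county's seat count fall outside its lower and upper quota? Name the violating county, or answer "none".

Theta

Standard quotas: Epsilon 1.445, Theta 44.153, Delta 0.987, Alpha 1.415.
Adams allocation: Epsilon 2, Theta 43, Delta 1, Alpha 2.
Theta has quota 44.153 (lower 44, upper 45) but receives 43 — outside the quota interval.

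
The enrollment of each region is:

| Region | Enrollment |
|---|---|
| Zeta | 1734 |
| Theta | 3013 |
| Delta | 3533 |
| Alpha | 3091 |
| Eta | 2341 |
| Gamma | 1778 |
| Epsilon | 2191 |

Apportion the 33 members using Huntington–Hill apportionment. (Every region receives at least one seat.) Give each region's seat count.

Zeta=3, Theta=6, Delta=7, Alpha=6, Eta=4, Gamma=3, Epsilon=4

With divisor 534: modified quotas Zeta 3.247, Theta 5.642, Delta 6.616, Alpha 5.788, Eta 4.384, Gamma 3.330, Epsilon 4.103.
Geometric-mean thresholds: Zeta √(3·4)=3.464, Theta √(5·6)=5.477, Delta √(6·7)=6.481, Alpha √(5·6)=5.477, Eta √(4·5)=4.472, Gamma √(3·4)=3.464, Epsilon √(4·5)=4.472.
Each quota rounded against its threshold gives Zeta 3, Theta 6, Delta 7, Alpha 6, Eta 4, Gamma 3, Epsilon 4 (total 33).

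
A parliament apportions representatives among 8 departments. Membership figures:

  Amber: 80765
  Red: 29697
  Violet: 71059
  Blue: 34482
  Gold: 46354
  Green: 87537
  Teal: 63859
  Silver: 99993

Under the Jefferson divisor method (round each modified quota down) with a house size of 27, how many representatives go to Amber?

4

Standard divisor 513746/27 ≈ 19027.63; standard quotas: Amber 4.245, Red 1.561, Violet 3.735, Blue 1.812, Gold 2.436, Green 4.601, Teal 3.356, Silver 5.255.
Rounding down gives 4, 1, 3, 1, 2, 4, 3, 5 = 23 seats, so the divisor must be adjusted.
With modified divisor 16400: modified quotas Amber 4.925, Red 1.811, Violet 4.333, Blue 2.103, Gold 2.826, Green 5.338, Teal 3.894, Silver 6.097.
Rounding down: Amber 4, Red 1, Violet 4, Blue 2, Gold 2, Green 5, Teal 3, Silver 6 (total 27).
Amber receives 4.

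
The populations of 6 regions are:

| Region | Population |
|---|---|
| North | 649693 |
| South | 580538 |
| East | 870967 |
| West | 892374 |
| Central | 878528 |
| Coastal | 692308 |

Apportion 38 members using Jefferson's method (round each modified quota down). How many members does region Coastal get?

Standard divisor 4564408/38 ≈ 120116; standard quotas: North 5.409, South 4.833, East 7.251, West 7.429, Central 7.314, Coastal 5.764.
Rounding down gives 5, 4, 7, 7, 7, 5 = 35 seats, so the divisor must be adjusted.
With modified divisor 110700: modified quotas North 5.869, South 5.244, East 7.868, West 8.061, Central 7.936, Coastal 6.254.
Rounding down: North 5, South 5, East 7, West 8, Central 7, Coastal 6 (total 38).
Coastal receives 6.

6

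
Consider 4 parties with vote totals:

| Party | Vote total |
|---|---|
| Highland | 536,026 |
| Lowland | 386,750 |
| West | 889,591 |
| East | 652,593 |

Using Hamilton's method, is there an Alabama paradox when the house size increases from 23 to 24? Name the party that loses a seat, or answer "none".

none

At 23 seats: Highland 5, Lowland 4, West 8, East 6.
At 24 seats: Highland 5, Lowland 4, West 9, East 6.
No party's allocation decreased.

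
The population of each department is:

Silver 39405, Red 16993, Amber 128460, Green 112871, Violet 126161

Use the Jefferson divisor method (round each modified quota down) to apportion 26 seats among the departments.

Silver=2, Red=1, Amber=8, Green=7, Violet=8

Standard divisor 423890/26 ≈ 16303.462; standard quotas: Silver 2.417, Red 1.042, Amber 7.879, Green 6.923, Violet 7.738.
Rounding down gives 2, 1, 7, 6, 7 = 23 seats, so the divisor must be adjusted.
With modified divisor 15000: modified quotas Silver 2.627, Red 1.133, Amber 8.564, Green 7.525, Violet 8.411.
Rounding down: Silver 2, Red 1, Amber 8, Green 7, Violet 8 (total 26).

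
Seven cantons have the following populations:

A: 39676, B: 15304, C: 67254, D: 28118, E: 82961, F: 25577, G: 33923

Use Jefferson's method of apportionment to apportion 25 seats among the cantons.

A 3, B 1, C 6, D 2, E 8, F 2, G 3

Standard divisor 292813/25 ≈ 11712.52; standard quotas: A 3.387, B 1.307, C 5.742, D 2.401, E 7.083, F 2.184, G 2.896.
Rounding down gives 3, 1, 5, 2, 7, 2, 2 = 22 seats, so the divisor must be adjusted.
With modified divisor 10100: modified quotas A 3.928, B 1.515, C 6.659, D 2.784, E 8.214, F 2.532, G 3.359.
Rounding down: A 3, B 1, C 6, D 2, E 8, F 2, G 3 (total 25).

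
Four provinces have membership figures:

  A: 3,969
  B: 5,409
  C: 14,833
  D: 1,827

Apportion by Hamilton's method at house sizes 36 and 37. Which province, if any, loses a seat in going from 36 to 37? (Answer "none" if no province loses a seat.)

At 36 seats: A 5, B 7, C 21, D 3.
At 37 seats: A 6, B 8, C 21, D 2.
D drops from 3 to 2.

D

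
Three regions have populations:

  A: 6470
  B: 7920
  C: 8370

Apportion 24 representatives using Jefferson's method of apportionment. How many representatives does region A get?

Standard divisor 22760/24 ≈ 948.333; standard quotas: A 6.822, B 8.351, C 8.826.
Rounding down gives 6, 8, 8 = 22 seats, so the divisor must be adjusted.
With modified divisor 900: modified quotas A 7.189, B 8.800, C 9.300.
Rounding down: A 7, B 8, C 9 (total 24).
A receives 7.

7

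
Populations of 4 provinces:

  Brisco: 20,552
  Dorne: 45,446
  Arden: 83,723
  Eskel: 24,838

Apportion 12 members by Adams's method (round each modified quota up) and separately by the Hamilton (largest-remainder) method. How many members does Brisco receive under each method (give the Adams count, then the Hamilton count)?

2 and 1

Adams: Brisco 2, Dorne 3, Arden 5, Eskel 2.
Hamilton: Brisco 1, Dorne 3, Arden 6, Eskel 2.
Brisco gets 2 under Adams and 1 under Hamilton.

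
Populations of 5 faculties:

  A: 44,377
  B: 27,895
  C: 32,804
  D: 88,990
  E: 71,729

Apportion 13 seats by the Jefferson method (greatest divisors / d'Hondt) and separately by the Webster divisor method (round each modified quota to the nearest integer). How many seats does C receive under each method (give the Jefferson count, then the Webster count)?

1 and 2

Jefferson: A 2, B 1, C 1, D 5, E 4.
Webster: A 2, B 1, C 2, D 4, E 4.
C gets 1 under Jefferson and 2 under Webster.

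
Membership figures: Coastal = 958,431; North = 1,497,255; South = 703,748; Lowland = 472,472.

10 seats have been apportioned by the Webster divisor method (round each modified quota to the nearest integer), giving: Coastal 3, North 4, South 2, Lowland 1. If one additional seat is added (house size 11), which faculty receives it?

Priority for the next seat is population ÷ (current seats + 0.5).
Priorities: Coastal 273837.429, North 332723.333, South 281499.200, Lowland 314981.333.
Highest priority: North.

North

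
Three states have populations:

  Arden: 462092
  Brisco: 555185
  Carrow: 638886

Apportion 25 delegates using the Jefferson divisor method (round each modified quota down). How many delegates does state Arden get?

Standard divisor 1656163/25 ≈ 66246.52; standard quotas: Arden 6.975, Brisco 8.381, Carrow 9.644.
Rounding down gives 6, 8, 9 = 23 seats, so the divisor must be adjusted.
With modified divisor 62800: modified quotas Arden 7.358, Brisco 8.841, Carrow 10.173.
Rounding down: Arden 7, Brisco 8, Carrow 10 (total 25).
Arden receives 7.

7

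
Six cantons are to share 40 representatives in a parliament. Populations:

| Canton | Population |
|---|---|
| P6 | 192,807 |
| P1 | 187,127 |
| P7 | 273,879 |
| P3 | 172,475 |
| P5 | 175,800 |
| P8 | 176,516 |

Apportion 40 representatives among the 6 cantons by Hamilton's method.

P6=7, P1=6, P7=9, P3=6, P5=6, P8=6

Standard divisor: 1178604 ÷ 40 ≈ 29465.1.
Standard quotas: P6 6.5436, P1 6.3508, P7 9.2950, P3 5.8535, P5 5.9664, P8 5.9907.
Lower quotas: P6 6, P1 6, P7 9, P3 5, P5 5, P8 5 (sum 36, leaving 4 seats).
Remainders in descending order: P8 0.9907, P5 0.9664, P3 0.8535, P6 0.5436, P1 0.3508, P7 0.2950.
Largest remainders: P8, P5, P3, P6 receive the extra seats.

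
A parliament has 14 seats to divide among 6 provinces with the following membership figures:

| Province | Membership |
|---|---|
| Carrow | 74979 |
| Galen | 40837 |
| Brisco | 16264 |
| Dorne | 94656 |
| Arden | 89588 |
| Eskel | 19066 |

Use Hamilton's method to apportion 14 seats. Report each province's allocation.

Total 335390; standard divisor 335390/14 ≈ 23956.429.
Standard quotas: Carrow 3.1298, Galen 1.7046, Brisco 0.6789, Dorne 3.9512, Arden 3.7396, Eskel 0.7959.
Lower quotas: Carrow 3, Galen 1, Brisco 0, Dorne 3, Arden 3, Eskel 0 (sum 10, leaving 4 seats).
Remainders in descending order: Dorne 0.9512, Eskel 0.7959, Arden 0.7396, Galen 0.7046, Brisco 0.6789, Carrow 0.1298.
Largest remainders: Dorne, Eskel, Arden, Galen receive the extra seats.

Carrow 3, Galen 2, Brisco 0, Dorne 4, Arden 4, Eskel 1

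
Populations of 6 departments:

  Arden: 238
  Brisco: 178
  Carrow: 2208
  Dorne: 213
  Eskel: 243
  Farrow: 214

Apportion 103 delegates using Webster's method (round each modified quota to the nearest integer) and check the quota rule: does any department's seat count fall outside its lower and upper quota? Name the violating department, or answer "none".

Carrow

Standard quotas: Arden 7.442, Brisco 5.566, Carrow 69.042, Dorne 6.660, Eskel 7.598, Farrow 6.692.
Webster allocation: Arden 7, Brisco 6, Carrow 68, Dorne 7, Eskel 8, Farrow 7.
Carrow has quota 69.042 (lower 69, upper 70) but receives 68 — outside the quota interval.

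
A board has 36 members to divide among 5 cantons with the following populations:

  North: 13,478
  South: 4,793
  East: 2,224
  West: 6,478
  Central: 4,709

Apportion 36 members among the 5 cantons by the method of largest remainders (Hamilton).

North=15, South=6, East=3, West=7, Central=5

Total 31682; standard divisor 31682/36 ≈ 880.056.
Standard quotas: North 15.3149, South 5.4462, East 2.5271, West 7.3609, Central 5.3508.
Lower quotas: North 15, South 5, East 2, West 7, Central 5 (sum 34, leaving 2 seats).
Remainders in descending order: East 0.5271, South 0.4462, West 0.3609, Central 0.3508, North 0.3149.
The surplus seats go to East, South.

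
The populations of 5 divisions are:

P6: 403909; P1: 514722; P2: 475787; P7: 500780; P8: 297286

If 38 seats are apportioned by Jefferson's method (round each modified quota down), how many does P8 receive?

5

Standard divisor 2192484/38 ≈ 57696.947; standard quotas: P6 7.001, P1 8.921, P2 8.246, P7 8.679, P8 5.153.
Rounding down gives 7, 8, 8, 8, 5 = 36 seats, so the divisor must be adjusted.
With modified divisor 54300: modified quotas P6 7.438, P1 9.479, P2 8.762, P7 9.222, P8 5.475.
Rounding down: P6 7, P1 9, P2 8, P7 9, P8 5 (total 38).
P8 receives 5.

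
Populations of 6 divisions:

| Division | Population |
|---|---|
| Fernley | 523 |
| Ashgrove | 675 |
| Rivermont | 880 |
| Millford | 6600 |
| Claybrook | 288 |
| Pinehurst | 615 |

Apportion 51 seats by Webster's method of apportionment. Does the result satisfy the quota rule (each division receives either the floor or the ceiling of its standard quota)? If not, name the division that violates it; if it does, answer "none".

Standard quotas: Fernley 2.784, Ashgrove 3.593, Rivermont 4.684, Millford 35.132, Claybrook 1.533, Pinehurst 3.274.
Webster allocation: Fernley 3, Ashgrove 4, Rivermont 5, Millford 34, Claybrook 2, Pinehurst 3.
Millford has quota 35.132 (lower 35, upper 36) but receives 34 — outside the quota interval.

Millford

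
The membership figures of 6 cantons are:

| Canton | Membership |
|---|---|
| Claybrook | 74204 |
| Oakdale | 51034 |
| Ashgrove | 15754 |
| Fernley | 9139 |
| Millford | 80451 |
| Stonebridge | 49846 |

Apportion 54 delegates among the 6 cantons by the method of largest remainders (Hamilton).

Claybrook 14; Oakdale 10; Ashgrove 3; Fernley 2; Millford 15; Stonebridge 10

Total 280428; standard divisor 280428/54 ≈ 5193.111.
Standard quotas: Claybrook 14.2889, Oakdale 9.8272, Ashgrove 3.0336, Fernley 1.7598, Millford 15.4919, Stonebridge 9.5985.
Lower quotas: Claybrook 14, Oakdale 9, Ashgrove 3, Fernley 1, Millford 15, Stonebridge 9 (sum 51, leaving 3 seats).
Remainders in descending order: Oakdale 0.8272, Fernley 0.7598, Stonebridge 0.5985, Millford 0.4919, Claybrook 0.2889, Ashgrove 0.0336.
Largest remainders: Oakdale, Fernley, Stonebridge receive the extra seats.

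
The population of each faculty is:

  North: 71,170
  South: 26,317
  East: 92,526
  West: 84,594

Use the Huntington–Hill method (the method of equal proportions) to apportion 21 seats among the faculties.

With divisor 13023: modified quotas North 5.465, South 2.021, East 7.105, West 6.496.
Geometric-mean thresholds: North √(5·6)=5.477, South √(2·3)=2.449, East √(7·8)=7.483, West √(6·7)=6.481.
Each quota rounded against its threshold gives North 5, South 2, East 7, West 7 (total 21).

North 5; South 2; East 7; West 7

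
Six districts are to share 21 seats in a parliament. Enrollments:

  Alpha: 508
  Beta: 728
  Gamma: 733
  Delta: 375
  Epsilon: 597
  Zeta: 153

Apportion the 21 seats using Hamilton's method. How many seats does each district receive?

Alpha 3, Beta 5, Gamma 5, Delta 3, Epsilon 4, Zeta 1

Standard divisor: 3094 ÷ 21 ≈ 147.333.
Standard quotas: Alpha 3.448, Beta 4.941, Gamma 4.975, Delta 2.545, Epsilon 4.052, Zeta 1.038.
Lower quotas: Alpha 3, Beta 4, Gamma 4, Delta 2, Epsilon 4, Zeta 1 (sum 18, leaving 3 seats).
Remainders in descending order: Gamma 0.975, Beta 0.941, Delta 0.545, Alpha 0.448, Epsilon 0.052, Zeta 0.038.
The surplus seats go to Gamma, Beta, Delta.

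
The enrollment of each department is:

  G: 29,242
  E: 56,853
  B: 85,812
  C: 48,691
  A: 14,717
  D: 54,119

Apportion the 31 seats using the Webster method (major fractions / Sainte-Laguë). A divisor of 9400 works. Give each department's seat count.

G 3; E 6; B 9; C 5; A 2; D 6

With modified divisor 9400: modified quotas G 3.111, E 6.048, B 9.129, C 5.180, A 1.566, D 5.757.
Rounding to the nearest integer: G 3, E 6, B 9, C 5, A 2, D 6 (total 31).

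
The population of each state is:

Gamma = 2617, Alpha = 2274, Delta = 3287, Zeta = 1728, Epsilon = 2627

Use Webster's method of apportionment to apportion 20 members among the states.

Gamma 4, Alpha 4, Delta 5, Zeta 3, Epsilon 4

Standard divisor 12533/20 ≈ 626.65; standard quotas: Gamma 4.176, Alpha 3.629, Delta 5.245, Zeta 2.758, Epsilon 4.192.
Rounding to the nearest integer gives Gamma 4, Alpha 4, Delta 5, Zeta 3, Epsilon 4 — total 20, matching the house size, so no adjustment is needed.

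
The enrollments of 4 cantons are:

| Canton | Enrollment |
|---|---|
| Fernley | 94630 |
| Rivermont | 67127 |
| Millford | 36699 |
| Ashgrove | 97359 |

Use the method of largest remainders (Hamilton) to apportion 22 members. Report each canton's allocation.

Standard divisor: 295815 ÷ 22 ≈ 13446.136.
Standard quotas: Fernley 7.0377, Rivermont 4.9923, Millford 2.7293, Ashgrove 7.2407.
Lower quotas: Fernley 7, Rivermont 4, Millford 2, Ashgrove 7 (sum 20, leaving 2 seats).
Remainders in descending order: Rivermont 0.9923, Millford 0.7293, Ashgrove 0.2407, Fernley 0.0377.
The surplus seats go to Rivermont, Millford.

Fernley 7; Rivermont 5; Millford 3; Ashgrove 7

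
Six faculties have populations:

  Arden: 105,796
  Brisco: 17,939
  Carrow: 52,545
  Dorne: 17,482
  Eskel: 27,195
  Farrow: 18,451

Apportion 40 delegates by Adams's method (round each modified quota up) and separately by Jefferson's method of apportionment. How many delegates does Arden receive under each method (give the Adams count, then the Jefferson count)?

17 and 18

Adams: Arden 17, Brisco 3, Carrow 9, Dorne 3, Eskel 5, Farrow 3.
Jefferson: Arden 18, Brisco 3, Carrow 9, Dorne 3, Eskel 4, Farrow 3.
Arden gets 17 under Adams and 18 under Jefferson.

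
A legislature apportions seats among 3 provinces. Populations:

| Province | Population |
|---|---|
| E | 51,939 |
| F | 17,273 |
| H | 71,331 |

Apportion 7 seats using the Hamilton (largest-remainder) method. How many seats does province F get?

Standard divisor: 140543 ÷ 7 ≈ 20077.571.
Standard quotas: E 2.5869, F 0.8603, H 3.5528.
Lower quotas: E 2, F 0, H 3 (sum 5, leaving 2 seats).
Remainders in descending order: F 0.8603, E 0.5869, H 0.5528.
Largest remainders: F, E receive the extra seats.
F receives 1.

1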